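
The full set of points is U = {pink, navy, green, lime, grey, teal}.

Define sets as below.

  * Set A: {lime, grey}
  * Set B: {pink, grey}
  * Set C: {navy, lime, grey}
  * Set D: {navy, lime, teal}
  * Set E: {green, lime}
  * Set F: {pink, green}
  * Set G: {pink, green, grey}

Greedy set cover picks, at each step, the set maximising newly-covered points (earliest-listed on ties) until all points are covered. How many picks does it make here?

3

Greedy: pick C (covers 3 new) → pick F (covers 2 new) → pick D (covers 1 new). Total picks: 3.
(The true minimum cover uses only 2 sets, so greedy is not optimal here.)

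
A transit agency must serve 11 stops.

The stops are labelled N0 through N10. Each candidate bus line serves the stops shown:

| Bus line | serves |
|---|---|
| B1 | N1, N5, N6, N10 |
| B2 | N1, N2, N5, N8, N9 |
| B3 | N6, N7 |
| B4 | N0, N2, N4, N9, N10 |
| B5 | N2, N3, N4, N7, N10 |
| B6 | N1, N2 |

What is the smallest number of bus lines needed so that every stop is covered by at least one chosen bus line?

4

Take {B1, B2, B4, B5}. Their union is {N0, N1, N2, N3, N4, N5, N6, N7, N8, N9, N10}, which is all 11 stops.
No 3 of the 6 bus lines cover everything (all 20 combinations miss at least one stop), so 4 is optimal.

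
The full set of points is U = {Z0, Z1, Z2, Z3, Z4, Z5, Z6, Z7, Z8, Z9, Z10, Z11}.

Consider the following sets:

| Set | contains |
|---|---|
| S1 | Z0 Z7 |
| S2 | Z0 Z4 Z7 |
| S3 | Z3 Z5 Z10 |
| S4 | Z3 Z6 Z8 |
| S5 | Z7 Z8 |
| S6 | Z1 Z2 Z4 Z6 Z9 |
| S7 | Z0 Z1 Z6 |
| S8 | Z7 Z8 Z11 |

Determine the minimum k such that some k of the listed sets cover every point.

4

S1, S3, S6, and S8 cover everything between them: the union {Z0, Z1, Z2, Z3, Z4, Z5, Z6, Z7, Z8, Z9, Z10, Z11} is all of U.
Only S6 contains Z2, so S6 is forced; the remaining 7 points need at least 3 more sets (each remaining set adds at most 3) — so at least 4 sets are needed, and 4 is optimal.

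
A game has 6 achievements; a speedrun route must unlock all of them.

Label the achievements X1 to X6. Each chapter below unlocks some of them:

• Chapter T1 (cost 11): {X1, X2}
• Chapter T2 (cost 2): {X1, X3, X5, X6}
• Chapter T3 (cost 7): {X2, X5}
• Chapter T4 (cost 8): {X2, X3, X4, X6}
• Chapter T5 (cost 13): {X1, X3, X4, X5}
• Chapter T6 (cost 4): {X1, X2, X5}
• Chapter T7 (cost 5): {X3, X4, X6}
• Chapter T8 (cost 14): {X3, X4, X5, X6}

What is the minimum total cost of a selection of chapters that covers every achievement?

T6, T7 together cover every achievement (T6 ∪ T7 = {X1, X2, X3, X4, X5, X6}); total cost 4 + 5 = 9.
The greedy pick T2, T4 costs 10; no covering selection beats 9.

9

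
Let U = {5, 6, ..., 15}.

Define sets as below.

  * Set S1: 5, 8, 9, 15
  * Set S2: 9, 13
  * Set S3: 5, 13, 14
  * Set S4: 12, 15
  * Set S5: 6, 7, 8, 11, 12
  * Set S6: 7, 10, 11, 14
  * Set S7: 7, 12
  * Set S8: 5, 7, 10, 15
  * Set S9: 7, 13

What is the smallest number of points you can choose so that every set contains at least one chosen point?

Take H = {7, 13, 15}. Each listed set contains at least one of these, so H is a hitting set of size 3.
The sets S2, S4, S6 are pairwise disjoint, so any hitting set needs a separate point for each — at least 3. Hence 3 is optimal.

3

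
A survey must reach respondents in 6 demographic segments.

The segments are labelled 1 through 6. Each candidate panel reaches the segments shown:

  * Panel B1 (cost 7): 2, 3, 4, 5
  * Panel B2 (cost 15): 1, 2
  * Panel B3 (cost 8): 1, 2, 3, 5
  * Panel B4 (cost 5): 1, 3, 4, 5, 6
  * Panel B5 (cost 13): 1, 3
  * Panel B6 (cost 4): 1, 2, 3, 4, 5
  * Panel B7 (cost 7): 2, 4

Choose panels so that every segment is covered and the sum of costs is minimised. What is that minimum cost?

9

B4, B6 together cover every segment (B4 ∪ B6 = {1, 2, 3, 4, 5, 6}); total cost 5 + 4 = 9.
No covering selection has total cost below 9.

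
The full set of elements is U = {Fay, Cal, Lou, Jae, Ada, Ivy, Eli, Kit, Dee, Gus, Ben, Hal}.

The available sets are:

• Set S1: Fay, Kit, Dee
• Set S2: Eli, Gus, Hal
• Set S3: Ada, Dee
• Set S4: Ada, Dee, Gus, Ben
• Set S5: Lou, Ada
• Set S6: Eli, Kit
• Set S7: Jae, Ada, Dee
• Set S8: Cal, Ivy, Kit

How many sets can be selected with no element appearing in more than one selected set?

S2, S7, S8 are pairwise disjoint (S2={Eli,Gus,Hal}; S7={Jae,Ada,Dee}; S8={Cal,Ivy,Kit}).
Every remaining set overlaps one of these, and no 4 of the listed sets are pairwise disjoint, so 3 is the maximum.

3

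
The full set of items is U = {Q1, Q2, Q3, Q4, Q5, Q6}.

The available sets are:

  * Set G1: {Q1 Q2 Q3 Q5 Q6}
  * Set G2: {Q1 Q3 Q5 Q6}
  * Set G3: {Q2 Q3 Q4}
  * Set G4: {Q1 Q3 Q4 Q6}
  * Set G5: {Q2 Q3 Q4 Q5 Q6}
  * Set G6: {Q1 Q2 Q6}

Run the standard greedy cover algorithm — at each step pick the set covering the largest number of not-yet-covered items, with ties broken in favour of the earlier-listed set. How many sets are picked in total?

2

Greedy: pick G1 (covers 5 new) → pick G3 (covers 1 new). Total picks: 2.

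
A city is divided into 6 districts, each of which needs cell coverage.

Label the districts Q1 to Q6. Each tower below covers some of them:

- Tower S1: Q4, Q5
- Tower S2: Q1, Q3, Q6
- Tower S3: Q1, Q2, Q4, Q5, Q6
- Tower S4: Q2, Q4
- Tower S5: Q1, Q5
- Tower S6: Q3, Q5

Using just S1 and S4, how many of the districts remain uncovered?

Union of S1, S4 = {Q2, Q4, Q5}.
Not covered: Q1, Q3, Q6 — 3 districts.

3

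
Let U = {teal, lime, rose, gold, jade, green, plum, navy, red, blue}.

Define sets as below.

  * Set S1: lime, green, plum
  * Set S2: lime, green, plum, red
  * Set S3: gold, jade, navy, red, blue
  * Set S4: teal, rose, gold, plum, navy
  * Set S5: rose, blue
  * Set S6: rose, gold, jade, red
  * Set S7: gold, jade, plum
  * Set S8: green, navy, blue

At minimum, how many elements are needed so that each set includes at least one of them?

3

Take H = {rose, gold, green}. Each listed set contains at least one of these, so H is a hitting set of size 3.
No choice of 2 elements meets every set, so 3 is the minimum.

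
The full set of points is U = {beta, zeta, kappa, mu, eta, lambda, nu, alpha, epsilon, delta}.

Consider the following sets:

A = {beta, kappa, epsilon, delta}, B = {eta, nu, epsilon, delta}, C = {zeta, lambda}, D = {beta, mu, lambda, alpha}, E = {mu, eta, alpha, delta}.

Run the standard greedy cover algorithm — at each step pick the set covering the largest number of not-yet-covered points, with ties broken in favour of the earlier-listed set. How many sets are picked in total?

4

Greedy: pick A (covers 4 new) → pick D (covers 3 new) → pick B (covers 2 new) → pick C (covers 1 new). Total picks: 4.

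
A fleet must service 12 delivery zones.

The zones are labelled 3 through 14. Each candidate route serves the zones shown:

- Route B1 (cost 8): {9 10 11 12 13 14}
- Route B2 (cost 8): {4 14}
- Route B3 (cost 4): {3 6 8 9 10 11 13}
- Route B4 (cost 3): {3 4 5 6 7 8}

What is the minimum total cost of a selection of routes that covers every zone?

B1, B4 together cover every zone (B1 ∪ B4 = {3, 4, 5, 6, 7, 8, 9, 10, 11, 12, 13, 14}); total cost 8 + 3 = 11.
The greedy pick B4, B3, B1 costs 15; no covering selection beats 11.

11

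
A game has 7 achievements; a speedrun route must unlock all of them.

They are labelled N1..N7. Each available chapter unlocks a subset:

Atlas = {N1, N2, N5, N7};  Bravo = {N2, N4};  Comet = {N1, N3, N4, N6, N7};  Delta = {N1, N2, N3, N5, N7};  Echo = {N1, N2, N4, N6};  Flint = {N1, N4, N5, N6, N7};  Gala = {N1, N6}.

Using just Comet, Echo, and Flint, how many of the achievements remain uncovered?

0

Union of Comet, Echo, Flint = {N1, N2, N3, N4, N5, N6, N7} — that's every achievement, so 0 are uncovered.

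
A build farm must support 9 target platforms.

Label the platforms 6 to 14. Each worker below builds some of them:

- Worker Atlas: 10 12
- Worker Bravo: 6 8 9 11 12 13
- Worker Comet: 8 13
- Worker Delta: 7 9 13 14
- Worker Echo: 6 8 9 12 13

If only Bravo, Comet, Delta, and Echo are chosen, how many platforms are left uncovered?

1

Union of Bravo, Comet, Delta, Echo = {6, 7, 8, 9, 11, 12, 13, 14}.
Not covered: 10 — 1 platform.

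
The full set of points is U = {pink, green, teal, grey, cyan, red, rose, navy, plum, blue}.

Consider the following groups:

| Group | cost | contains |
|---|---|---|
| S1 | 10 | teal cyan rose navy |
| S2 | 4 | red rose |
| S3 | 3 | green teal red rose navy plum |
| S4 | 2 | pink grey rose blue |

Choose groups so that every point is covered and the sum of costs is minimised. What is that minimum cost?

15

S1, S3, S4 together cover every point (S1 ∪ S3 ∪ S4 = {pink, green, teal, grey, cyan, red, rose, navy, plum, blue}); total cost 10 + 3 + 2 = 15.
No covering selection has total cost below 15.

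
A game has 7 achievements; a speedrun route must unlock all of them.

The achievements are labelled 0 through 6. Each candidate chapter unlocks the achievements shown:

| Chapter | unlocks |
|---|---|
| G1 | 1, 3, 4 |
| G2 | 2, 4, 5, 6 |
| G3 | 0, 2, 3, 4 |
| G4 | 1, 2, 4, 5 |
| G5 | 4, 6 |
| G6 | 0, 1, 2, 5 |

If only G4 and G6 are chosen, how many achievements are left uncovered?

Union of G4, G6 = {0, 1, 2, 4, 5}.
Not covered: 3, 6 — 2 achievements.

2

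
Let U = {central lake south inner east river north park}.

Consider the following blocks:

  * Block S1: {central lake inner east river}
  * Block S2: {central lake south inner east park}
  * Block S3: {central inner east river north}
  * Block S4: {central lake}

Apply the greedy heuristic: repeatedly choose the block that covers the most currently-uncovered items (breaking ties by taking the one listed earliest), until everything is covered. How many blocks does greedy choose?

Greedy: pick S2 (covers 6 new) → pick S3 (covers 2 new). Total picks: 2.

2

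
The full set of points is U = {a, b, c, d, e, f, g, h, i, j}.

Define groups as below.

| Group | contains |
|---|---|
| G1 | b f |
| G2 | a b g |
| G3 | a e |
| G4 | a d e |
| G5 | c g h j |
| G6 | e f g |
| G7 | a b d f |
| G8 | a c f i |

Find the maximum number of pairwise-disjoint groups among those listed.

G1, G3, G5 are pairwise disjoint (G1={b,f}; G3={a,e}; G5={c,g,h,j}).
Every remaining group overlaps one of these, and no 4 of the listed groups are pairwise disjoint, so 3 is the maximum.

3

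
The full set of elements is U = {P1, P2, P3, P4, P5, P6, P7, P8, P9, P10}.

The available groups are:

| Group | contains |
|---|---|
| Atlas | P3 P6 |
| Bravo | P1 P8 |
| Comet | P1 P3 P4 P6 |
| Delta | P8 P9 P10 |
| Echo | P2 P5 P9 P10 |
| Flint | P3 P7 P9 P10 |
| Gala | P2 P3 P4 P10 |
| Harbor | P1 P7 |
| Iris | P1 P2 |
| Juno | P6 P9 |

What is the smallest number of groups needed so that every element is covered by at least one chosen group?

Comet, Delta, Echo, and Flint cover everything between them: the union {P1, P2, P3, P4, P5, P6, P7, P8, P9, P10} is all of U.
No 3 of the 10 groups cover everything (all 120 combinations miss at least one element), so 4 is optimal.

4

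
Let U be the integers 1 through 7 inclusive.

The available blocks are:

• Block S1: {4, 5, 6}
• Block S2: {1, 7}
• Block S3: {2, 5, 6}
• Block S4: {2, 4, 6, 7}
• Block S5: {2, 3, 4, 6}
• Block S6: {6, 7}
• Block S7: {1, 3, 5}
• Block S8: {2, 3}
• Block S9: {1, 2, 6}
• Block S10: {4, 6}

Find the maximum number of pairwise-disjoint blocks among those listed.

3

S2, S8, S10 are pairwise disjoint (S2={1,7}; S8={2,3}; S10={4,6}).
Every remaining block overlaps one of these, and no 4 of the listed blocks are pairwise disjoint, so 3 is the maximum.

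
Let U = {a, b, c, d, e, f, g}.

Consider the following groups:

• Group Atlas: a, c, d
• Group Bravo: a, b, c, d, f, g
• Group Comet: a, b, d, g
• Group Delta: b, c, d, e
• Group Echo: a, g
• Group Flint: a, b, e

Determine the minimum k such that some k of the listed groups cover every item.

Bravo and Delta together: Bravo ∪ Delta = {a, b, c, d, e, f, g} — every item is covered.
No single group has all 7 items (the largest, Bravo, has 6), so 2 is optimal.

2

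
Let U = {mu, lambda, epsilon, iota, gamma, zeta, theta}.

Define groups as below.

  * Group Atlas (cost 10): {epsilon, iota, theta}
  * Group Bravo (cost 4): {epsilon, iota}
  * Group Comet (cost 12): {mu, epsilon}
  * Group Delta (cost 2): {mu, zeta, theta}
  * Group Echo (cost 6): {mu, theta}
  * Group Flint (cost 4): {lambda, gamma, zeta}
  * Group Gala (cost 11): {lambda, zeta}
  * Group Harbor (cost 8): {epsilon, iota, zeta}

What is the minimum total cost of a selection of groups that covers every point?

10

Bravo, Delta, Flint together cover every point (Bravo ∪ Delta ∪ Flint = {mu, lambda, epsilon, iota, gamma, zeta, theta}); total cost 4 + 2 + 4 = 10.
No covering selection has total cost below 10.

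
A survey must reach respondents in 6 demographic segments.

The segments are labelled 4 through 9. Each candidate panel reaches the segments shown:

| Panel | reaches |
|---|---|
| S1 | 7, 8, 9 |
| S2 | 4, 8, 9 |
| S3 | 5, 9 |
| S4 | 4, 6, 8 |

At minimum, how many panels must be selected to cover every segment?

S1 and S3 and S4 together: S1 ∪ S3 ∪ S4 = {4, 5, 6, 7, 8, 9} — every segment is covered.
Only S3 contains 5, so S3 is forced; the remaining 4 segments need at least 2 more panels (each remaining panel adds at most 3) — so at least 3 panels are needed, and 3 is optimal.

3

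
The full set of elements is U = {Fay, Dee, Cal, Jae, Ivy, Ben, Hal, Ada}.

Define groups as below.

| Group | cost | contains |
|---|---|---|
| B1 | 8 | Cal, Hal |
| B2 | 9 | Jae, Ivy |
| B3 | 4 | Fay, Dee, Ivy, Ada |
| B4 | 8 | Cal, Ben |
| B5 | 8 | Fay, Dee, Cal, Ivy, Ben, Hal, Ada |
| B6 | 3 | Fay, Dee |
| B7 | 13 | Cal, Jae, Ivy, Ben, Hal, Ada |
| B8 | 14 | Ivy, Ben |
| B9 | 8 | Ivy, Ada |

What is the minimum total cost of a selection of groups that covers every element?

B6, B7 together cover every element (B6 ∪ B7 = {Fay, Dee, Cal, Jae, Ivy, Ben, Hal, Ada}); total cost 3 + 13 = 16.
The greedy pick B3, B5, B2 costs 21; no covering selection beats 16.

16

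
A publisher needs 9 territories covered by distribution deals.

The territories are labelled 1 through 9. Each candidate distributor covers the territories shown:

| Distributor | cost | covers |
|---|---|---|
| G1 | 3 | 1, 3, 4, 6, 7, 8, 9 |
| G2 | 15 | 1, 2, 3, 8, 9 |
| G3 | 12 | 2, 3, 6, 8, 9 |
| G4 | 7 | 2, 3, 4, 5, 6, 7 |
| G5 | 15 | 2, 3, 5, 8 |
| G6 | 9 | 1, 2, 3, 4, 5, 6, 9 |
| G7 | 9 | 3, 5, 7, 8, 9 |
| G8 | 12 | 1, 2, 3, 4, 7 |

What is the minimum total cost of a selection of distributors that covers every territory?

10

G1, G4 together cover every territory (G1 ∪ G4 = {1, 2, 3, 4, 5, 6, 7, 8, 9}); total cost 3 + 7 = 10.
No covering selection has total cost below 10.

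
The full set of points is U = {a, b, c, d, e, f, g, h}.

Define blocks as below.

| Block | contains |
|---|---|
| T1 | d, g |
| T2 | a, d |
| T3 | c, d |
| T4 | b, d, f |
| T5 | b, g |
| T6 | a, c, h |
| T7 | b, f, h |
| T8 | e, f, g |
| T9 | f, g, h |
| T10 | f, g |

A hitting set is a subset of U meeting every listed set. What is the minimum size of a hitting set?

T = {d, g, h} meets every block (each contains at least one member of T), and |T| = 3.
No choice of 2 points meets every block, so 3 is the minimum.

3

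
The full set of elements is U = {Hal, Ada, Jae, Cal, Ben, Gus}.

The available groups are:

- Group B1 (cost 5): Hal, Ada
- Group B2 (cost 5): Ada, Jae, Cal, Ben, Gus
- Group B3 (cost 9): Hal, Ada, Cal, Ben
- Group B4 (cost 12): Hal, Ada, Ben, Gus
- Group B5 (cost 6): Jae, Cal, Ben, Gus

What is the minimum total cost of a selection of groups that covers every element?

10

B1, B2 together cover every element (B1 ∪ B2 = {Hal, Ada, Jae, Cal, Ben, Gus}); total cost 5 + 5 = 10.
No covering selection has total cost below 10.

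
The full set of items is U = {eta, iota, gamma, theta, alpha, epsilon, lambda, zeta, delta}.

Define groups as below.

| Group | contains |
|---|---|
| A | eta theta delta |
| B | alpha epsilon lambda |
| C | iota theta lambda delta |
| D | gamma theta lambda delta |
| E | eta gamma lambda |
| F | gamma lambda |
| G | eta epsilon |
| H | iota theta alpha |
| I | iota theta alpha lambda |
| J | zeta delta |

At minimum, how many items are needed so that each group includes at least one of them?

T = {iota, gamma, epsilon, delta} meets every group (each contains at least one member of T), and |T| = 4.
The groups F, G, H, J are pairwise disjoint, so any hitting set needs a separate item for each — at least 4. Hence 4 is optimal.

4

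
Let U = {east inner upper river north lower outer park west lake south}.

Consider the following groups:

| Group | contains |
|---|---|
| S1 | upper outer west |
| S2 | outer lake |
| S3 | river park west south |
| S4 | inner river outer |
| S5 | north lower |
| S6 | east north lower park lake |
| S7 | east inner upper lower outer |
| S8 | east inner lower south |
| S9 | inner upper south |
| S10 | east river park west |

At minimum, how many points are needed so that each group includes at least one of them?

4

H = {upper, lower, outer, park} meets every group (each contains at least one member of H), and |H| = 4.
The groups S2, S5, S9, S10 are pairwise disjoint, so any hitting set needs a separate point for each — at least 4. Hence 4 is optimal.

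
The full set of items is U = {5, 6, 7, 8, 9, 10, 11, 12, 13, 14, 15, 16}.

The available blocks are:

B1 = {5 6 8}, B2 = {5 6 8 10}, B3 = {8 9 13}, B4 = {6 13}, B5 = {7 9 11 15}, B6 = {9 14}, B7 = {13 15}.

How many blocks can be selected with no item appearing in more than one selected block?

3

B2, B6, B7 are pairwise disjoint (B2={5,6,8,10}; B6={9,14}; B7={13,15}).
Every remaining block overlaps one of these, and no 4 of the listed blocks are pairwise disjoint, so 3 is the maximum.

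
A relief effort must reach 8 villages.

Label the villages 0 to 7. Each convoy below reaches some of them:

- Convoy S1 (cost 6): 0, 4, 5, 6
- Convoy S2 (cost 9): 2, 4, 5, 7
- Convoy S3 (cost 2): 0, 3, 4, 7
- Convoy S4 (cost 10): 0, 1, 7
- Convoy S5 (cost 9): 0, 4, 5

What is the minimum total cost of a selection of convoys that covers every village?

27

S1, S2, S3, S4 together cover every village (S1 ∪ S2 ∪ S3 ∪ S4 = {0, 1, 2, 3, 4, 5, 6, 7}); total cost 6 + 9 + 2 + 10 = 27.
No covering selection has total cost below 27.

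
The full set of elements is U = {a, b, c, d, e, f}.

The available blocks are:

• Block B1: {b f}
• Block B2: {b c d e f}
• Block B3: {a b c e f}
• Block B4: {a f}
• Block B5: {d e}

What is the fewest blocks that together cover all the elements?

2

B2 and B4 together: B2 ∪ B4 = {a, b, c, d, e, f} — every element is covered.
No single block has all 6 elements (the largest, B2, has 5), so 2 is optimal.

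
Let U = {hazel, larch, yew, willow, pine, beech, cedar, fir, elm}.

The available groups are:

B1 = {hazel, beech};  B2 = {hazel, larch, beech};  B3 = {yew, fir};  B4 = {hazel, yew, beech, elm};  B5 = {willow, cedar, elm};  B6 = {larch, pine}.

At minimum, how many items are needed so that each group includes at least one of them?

4

The 4 items {hazel, larch, yew, cedar} hit every group.
The groups B1, B3, B5, B6 are pairwise disjoint, so any hitting set needs a separate item for each — at least 4. Hence 4 is optimal.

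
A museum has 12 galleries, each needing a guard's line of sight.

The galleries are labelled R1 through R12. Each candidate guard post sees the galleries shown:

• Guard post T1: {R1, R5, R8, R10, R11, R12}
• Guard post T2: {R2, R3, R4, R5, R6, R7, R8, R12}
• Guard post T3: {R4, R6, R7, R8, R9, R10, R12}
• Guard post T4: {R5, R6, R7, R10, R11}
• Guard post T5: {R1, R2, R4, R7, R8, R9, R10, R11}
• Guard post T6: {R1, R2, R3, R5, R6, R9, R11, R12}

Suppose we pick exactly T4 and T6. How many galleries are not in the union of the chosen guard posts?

Union of T4, T6 = {R1, R2, R3, R5, R6, R7, R9, R10, R11, R12}.
Not covered: R4, R8 — 2 galleries.

2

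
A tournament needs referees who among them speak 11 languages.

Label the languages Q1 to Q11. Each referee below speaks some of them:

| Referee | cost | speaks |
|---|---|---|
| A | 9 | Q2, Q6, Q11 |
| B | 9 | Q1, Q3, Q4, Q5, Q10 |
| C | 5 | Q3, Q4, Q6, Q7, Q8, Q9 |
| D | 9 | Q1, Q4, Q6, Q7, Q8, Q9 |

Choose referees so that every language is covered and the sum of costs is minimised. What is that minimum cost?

23

A, B, C together cover every language (A ∪ B ∪ C = {Q1, Q2, Q3, Q4, Q5, Q6, Q7, Q8, Q9, Q10, Q11}); total cost 9 + 9 + 5 = 23.
No covering selection has total cost below 23.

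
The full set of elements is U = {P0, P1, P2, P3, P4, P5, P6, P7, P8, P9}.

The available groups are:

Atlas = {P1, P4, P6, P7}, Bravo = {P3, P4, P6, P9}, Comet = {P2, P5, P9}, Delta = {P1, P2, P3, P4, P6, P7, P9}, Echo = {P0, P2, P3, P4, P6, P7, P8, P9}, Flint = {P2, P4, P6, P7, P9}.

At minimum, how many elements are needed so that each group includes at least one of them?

2

The 2 elements {P6, P9} hit every group.
The groups Atlas, Comet are pairwise disjoint, so any hitting set needs a separate element for each — at least 2. Hence 2 is optimal.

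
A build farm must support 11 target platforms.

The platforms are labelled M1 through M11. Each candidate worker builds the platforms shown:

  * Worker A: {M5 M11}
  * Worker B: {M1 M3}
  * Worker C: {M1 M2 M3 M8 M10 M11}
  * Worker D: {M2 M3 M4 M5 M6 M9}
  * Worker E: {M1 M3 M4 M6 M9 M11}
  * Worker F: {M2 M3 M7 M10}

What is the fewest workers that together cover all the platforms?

Take {C, D, F}. Their union is {M1, M2, M3, M4, M5, M6, M7, M8, M9, M10, M11}, which is all 11 platforms.
Only F contains M7, so F is forced; the remaining 7 platforms need at least 2 more workers (each remaining worker adds at most 5) — so at least 3 workers are needed, and 3 is optimal.

3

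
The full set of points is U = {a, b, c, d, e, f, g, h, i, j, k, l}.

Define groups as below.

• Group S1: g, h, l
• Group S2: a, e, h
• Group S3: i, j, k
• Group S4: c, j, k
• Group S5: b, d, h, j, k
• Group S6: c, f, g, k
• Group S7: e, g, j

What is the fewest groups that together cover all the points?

5

Take {S1, S2, S3, S5, S6}. Their union is {a, b, c, d, e, f, g, h, i, j, k, l}, which is all 12 points.
No 4 of the 7 groups cover everything (all 35 combinations miss at least one point), so 5 is optimal.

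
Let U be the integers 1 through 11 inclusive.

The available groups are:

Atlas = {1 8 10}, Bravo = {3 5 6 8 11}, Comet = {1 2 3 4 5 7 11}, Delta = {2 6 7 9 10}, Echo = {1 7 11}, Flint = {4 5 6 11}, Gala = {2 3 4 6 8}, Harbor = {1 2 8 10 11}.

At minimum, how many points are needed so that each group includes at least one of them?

2

Take H = {1, 6}. Each listed group contains at least one of these, so H is a hitting set of size 2.
The groups Echo, Gala are pairwise disjoint, so any hitting set needs a separate point for each — at least 2. Hence 2 is optimal.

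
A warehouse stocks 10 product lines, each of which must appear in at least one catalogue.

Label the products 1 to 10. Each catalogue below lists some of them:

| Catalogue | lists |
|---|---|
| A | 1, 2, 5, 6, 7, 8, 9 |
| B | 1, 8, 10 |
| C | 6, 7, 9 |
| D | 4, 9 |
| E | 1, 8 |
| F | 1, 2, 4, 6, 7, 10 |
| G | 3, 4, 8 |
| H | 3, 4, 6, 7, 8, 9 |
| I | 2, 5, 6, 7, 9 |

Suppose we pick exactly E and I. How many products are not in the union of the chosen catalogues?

Union of E, I = {1, 2, 5, 6, 7, 8, 9}.
Not covered: 3, 4, 10 — 3 products.

3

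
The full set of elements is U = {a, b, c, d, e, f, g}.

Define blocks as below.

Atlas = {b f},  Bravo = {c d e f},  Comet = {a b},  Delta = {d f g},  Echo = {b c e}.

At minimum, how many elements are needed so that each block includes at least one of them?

2

H = {b, d} meets every block (each contains at least one member of H), and |H| = 2.
The blocks Delta, Echo are pairwise disjoint, so any hitting set needs a separate element for each — at least 2. Hence 2 is optimal.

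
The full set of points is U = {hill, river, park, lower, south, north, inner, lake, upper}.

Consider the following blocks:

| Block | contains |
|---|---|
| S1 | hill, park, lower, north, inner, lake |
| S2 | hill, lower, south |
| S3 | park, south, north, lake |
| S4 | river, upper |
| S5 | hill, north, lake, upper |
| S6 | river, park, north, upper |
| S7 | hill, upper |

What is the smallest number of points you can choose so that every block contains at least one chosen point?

The 3 points {south, inner, upper} hit every block.
No choice of 2 points meets every block, so 3 is the minimum.

3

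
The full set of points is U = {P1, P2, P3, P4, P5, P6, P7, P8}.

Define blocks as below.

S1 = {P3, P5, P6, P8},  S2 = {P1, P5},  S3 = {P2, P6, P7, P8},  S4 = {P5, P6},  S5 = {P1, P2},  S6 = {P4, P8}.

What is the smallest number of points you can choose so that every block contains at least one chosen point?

3

The 3 points {P1, P4, P6} hit every block.
The blocks S4, S5, S6 are pairwise disjoint, so any hitting set needs a separate point for each — at least 3. Hence 3 is optimal.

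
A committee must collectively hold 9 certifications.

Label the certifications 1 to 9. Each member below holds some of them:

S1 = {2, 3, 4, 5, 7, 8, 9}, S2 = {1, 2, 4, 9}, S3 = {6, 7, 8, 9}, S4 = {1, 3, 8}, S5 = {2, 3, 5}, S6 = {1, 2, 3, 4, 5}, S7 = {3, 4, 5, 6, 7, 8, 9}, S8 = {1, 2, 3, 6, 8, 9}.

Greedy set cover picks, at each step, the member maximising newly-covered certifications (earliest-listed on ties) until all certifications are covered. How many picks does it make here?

Greedy: pick S1 (covers 7 new) → pick S8 (covers 2 new). Total picks: 2.

2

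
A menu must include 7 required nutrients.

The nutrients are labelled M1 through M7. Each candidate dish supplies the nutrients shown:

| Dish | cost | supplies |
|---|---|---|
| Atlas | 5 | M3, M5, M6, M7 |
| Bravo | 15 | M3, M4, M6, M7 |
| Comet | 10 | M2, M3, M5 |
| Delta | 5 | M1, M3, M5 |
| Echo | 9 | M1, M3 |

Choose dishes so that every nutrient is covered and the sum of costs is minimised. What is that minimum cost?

30

Bravo, Comet, Delta together cover every nutrient (Bravo ∪ Comet ∪ Delta = {M1, M2, M3, M4, M5, M6, M7}); total cost 15 + 10 + 5 = 30.
The greedy pick Atlas, Delta, Comet, Bravo costs 35; no covering selection beats 30.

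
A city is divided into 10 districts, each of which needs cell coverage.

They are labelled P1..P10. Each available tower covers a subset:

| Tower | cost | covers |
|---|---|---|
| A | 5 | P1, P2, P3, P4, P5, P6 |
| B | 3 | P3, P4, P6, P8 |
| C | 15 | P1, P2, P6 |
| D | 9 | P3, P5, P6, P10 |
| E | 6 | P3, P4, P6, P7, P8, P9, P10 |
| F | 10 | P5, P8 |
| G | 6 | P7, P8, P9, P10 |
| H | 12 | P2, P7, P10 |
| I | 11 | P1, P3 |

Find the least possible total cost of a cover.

11

A, G together cover every district (A ∪ G = {P1, P2, P3, P4, P5, P6, P7, P8, P9, P10}); total cost 5 + 6 = 11.
The greedy pick B, A, E costs 14; no covering selection beats 11.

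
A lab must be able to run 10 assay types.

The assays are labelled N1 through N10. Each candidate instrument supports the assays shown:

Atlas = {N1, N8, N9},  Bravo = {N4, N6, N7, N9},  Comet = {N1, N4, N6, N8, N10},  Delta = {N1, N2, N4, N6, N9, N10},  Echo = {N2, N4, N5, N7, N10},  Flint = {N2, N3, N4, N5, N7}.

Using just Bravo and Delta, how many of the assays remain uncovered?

3

Union of Bravo, Delta = {N1, N2, N4, N6, N7, N9, N10}.
Not covered: N3, N5, N8 — 3 assays.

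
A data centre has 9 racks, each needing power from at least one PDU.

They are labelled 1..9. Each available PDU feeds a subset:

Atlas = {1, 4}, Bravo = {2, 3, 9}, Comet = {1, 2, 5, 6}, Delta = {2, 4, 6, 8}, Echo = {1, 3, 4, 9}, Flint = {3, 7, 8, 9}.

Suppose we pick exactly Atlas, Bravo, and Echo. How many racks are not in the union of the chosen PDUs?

Union of Atlas, Bravo, Echo = {1, 2, 3, 4, 9}.
Not covered: 5, 6, 7, 8 — 4 racks.

4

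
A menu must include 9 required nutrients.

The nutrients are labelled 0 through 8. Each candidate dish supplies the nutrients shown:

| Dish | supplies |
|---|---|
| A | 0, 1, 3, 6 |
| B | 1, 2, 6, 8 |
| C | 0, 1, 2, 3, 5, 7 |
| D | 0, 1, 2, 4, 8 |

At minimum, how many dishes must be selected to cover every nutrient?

3

A and C and D together: A ∪ C ∪ D = {0, 1, 2, 3, 4, 5, 6, 7, 8} — every nutrient is covered.
Only D contains 4, so D is forced; the remaining 4 nutrients need at least 2 more dishes (each remaining dish adds at most 3) — so at least 3 dishes are needed, and 3 is optimal.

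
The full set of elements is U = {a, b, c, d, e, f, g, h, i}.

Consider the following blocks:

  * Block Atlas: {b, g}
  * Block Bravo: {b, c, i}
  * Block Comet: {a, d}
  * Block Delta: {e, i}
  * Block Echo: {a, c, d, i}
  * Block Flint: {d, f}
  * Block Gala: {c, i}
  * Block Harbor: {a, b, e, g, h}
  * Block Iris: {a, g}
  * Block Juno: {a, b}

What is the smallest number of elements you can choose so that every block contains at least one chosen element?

4

T = {a, f, g, i} meets every block (each contains at least one member of T), and |T| = 4.
No choice of 3 elements meets every block, so 4 is the minimum.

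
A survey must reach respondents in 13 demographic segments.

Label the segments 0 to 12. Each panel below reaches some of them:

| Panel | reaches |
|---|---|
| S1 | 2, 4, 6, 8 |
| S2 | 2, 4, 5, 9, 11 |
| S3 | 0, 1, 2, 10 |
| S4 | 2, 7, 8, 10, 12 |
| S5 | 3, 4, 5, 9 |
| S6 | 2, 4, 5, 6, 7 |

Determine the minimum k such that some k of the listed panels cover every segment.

5

S1 and S2 and S3 and S4 and S5 together: S1 ∪ S2 ∪ S3 ∪ S4 ∪ S5 = {0, 1, 2, 3, 4, 5, 6, 7, 8, 9, 10, 11, 12} — every segment is covered.
No 4 of the 6 panels cover everything (all 15 combinations miss at least one segment), so 5 is optimal.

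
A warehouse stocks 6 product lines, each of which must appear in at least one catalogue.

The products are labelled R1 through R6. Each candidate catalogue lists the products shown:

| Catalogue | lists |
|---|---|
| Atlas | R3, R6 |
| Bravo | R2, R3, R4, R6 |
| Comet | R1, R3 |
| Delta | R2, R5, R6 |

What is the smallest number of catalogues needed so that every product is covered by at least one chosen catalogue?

Take {Bravo, Comet, Delta}. Their union is {R1, R2, R3, R4, R5, R6}, which is all 6 products.
Only Comet contains R1, so Comet is forced; the remaining 4 products need at least 2 more catalogues (each remaining catalogue adds at most 3) — so at least 3 catalogues are needed, and 3 is optimal.

3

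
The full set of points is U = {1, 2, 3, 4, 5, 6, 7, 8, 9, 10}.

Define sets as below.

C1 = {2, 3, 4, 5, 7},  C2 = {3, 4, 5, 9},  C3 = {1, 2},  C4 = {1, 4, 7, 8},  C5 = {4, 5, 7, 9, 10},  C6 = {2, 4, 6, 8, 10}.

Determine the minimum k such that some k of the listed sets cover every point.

3

C2, C4, and C6 cover everything between them: the union {1, 2, 3, 4, 5, 6, 7, 8, 9, 10} is all of U.
Only C6 contains 6, so C6 is forced; the remaining 5 points need at least 2 more sets (each remaining set adds at most 3) — so at least 3 sets are needed, and 3 is optimal.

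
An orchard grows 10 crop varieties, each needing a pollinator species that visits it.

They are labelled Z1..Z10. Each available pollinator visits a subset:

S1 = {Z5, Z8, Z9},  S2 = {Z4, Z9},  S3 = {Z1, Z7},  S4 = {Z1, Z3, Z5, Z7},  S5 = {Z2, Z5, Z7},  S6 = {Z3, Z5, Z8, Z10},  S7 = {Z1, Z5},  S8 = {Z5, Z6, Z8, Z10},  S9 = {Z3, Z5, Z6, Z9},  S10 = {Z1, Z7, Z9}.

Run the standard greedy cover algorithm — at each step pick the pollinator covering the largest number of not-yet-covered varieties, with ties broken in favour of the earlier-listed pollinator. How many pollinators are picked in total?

Greedy: pick S4 (covers 4 new) → pick S8 (covers 3 new) → pick S2 (covers 2 new) → pick S5 (covers 1 new). Total picks: 4.

4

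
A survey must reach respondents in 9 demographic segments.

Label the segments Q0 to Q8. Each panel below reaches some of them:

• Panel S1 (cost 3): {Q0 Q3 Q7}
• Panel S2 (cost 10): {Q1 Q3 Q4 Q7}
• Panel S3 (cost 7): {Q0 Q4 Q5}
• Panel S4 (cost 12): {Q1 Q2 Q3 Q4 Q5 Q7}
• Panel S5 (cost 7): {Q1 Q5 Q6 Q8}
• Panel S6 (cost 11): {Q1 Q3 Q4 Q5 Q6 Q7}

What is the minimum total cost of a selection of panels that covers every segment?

S1, S4, S5 together cover every segment (S1 ∪ S4 ∪ S5 = {Q0, Q1, Q2, Q3, Q4, Q5, Q6, Q7, Q8}); total cost 3 + 12 + 7 = 22.
No covering selection has total cost below 22.

22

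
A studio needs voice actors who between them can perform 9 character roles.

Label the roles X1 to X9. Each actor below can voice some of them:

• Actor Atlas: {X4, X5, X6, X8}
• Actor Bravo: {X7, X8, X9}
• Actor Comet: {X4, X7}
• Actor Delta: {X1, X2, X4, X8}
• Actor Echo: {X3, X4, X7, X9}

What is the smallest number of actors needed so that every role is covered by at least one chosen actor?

Atlas and Delta and Echo together: Atlas ∪ Delta ∪ Echo = {X1, X2, X3, X4, X5, X6, X7, X8, X9} — every role is covered.
Each actor has at most 4 roles, and 2·4 = 8 < 9 — so at least 3 actors are needed, and 3 is optimal.

3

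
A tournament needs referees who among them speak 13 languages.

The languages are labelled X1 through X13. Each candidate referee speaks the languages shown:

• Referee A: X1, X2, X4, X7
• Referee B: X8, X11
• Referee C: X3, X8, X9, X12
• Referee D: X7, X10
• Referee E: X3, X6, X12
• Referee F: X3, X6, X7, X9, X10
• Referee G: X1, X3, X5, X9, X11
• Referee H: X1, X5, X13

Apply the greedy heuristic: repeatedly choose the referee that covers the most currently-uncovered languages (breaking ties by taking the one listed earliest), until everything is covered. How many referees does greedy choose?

Greedy: pick F (covers 5 new) → pick A (covers 3 new) → pick B (covers 2 new) → pick H (covers 2 new) → pick C (covers 1 new). Total picks: 5.

5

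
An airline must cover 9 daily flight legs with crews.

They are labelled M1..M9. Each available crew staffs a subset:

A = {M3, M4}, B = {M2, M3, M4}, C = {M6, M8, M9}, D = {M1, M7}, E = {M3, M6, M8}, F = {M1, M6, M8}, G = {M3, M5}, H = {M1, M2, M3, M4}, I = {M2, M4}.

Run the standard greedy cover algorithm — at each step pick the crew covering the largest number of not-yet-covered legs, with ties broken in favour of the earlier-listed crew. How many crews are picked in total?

4

Greedy: pick H (covers 4 new) → pick C (covers 3 new) → pick D (covers 1 new) → pick G (covers 1 new). Total picks: 4.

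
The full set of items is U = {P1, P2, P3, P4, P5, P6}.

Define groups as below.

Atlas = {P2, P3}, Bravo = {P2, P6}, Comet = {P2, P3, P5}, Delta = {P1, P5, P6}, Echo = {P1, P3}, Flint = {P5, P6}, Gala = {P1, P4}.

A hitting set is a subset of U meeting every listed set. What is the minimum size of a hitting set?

3

The 3 items {P3, P4, P6} hit every group.
The groups Atlas, Flint, Gala are pairwise disjoint, so any hitting set needs a separate item for each — at least 3. Hence 3 is optimal.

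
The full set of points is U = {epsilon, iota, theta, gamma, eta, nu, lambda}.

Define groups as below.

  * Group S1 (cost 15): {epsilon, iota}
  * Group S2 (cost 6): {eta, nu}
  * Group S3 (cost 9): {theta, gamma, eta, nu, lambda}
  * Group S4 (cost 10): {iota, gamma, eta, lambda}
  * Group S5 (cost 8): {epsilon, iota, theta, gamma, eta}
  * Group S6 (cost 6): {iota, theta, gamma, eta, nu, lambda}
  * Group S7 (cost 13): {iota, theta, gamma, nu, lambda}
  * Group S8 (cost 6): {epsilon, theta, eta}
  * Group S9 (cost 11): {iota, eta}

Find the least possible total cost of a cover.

S6, S8 together cover every point (S6 ∪ S8 = {epsilon, iota, theta, gamma, eta, nu, lambda}); total cost 6 + 6 = 12.
No covering selection has total cost below 12.

12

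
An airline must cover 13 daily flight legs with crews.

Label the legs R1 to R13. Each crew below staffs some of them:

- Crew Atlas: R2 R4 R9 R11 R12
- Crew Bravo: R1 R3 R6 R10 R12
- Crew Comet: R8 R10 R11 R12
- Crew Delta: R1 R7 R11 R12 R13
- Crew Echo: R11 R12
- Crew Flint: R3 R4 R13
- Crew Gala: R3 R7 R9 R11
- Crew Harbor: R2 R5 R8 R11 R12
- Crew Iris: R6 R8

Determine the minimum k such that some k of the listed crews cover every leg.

Bravo and Flint and Gala and Harbor together: Bravo ∪ Flint ∪ Gala ∪ Harbor = {R1, R2, R3, R4, R5, R6, R7, R8, R9, R10, R11, R12, R13} — every leg is covered.
No 3 of the 9 crews cover everything (all 84 combinations miss at least one leg), so 4 is optimal.

4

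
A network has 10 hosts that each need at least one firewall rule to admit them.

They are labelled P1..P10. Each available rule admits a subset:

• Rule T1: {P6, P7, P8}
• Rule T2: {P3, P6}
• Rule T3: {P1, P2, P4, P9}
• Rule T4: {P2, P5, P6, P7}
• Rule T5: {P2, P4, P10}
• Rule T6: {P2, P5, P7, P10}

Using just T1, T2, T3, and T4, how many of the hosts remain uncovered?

1

Union of T1, T2, T3, T4 = {P1, P2, P3, P4, P5, P6, P7, P8, P9}.
Not covered: P10 — 1 host.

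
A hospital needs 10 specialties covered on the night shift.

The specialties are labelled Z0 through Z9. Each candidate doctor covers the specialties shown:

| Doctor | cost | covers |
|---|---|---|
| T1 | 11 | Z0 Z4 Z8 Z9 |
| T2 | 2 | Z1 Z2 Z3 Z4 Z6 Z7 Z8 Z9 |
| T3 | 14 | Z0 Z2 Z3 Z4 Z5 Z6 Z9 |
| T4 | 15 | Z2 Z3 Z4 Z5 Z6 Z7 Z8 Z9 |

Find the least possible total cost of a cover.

T2, T3 together cover every specialty (T2 ∪ T3 = {Z0, Z1, Z2, Z3, Z4, Z5, Z6, Z7, Z8, Z9}); total cost 2 + 14 = 16.
No covering selection has total cost below 16.

16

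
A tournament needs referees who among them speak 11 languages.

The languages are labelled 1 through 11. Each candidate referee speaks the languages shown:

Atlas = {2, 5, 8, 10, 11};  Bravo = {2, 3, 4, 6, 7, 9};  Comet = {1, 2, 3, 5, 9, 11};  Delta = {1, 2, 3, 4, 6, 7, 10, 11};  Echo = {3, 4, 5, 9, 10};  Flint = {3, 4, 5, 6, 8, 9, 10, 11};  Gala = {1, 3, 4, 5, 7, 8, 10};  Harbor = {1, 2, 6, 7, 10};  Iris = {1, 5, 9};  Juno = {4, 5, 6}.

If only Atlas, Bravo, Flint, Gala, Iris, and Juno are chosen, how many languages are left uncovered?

0

Union of Atlas, Bravo, Flint, Gala, Iris, Juno = {1, 2, 3, 4, 5, 6, 7, 8, 9, 10, 11} — that's every language, so 0 are uncovered.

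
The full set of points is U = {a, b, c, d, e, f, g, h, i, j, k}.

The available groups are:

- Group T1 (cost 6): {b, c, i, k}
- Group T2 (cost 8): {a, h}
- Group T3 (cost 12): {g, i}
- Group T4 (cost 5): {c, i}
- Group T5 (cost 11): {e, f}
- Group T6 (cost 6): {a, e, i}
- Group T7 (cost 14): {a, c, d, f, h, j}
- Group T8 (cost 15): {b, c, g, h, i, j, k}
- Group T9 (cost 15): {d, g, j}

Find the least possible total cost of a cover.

T6, T7, T8 together cover every point (T6 ∪ T7 ∪ T8 = {a, b, c, d, e, f, g, h, i, j, k}); total cost 6 + 14 + 15 = 35.
The greedy pick T1, T7, T6, T3 costs 38; no covering selection beats 35.

35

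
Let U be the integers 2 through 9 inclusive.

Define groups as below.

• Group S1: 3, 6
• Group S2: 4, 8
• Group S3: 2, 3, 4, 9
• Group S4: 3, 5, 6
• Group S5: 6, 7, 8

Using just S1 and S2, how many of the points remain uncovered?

Union of S1, S2 = {3, 4, 6, 8}.
Not covered: 2, 5, 7, 9 — 4 points.

4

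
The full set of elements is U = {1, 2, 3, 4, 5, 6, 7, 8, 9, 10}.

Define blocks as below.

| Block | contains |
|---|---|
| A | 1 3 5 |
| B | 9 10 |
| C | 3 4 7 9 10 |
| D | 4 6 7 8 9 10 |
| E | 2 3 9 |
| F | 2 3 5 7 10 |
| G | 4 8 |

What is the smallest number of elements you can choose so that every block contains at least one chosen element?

Take H = {5, 8, 9}. Each listed block contains at least one of these, so H is a hitting set of size 3.
The blocks A, B, G are pairwise disjoint, so any hitting set needs a separate element for each — at least 3. Hence 3 is optimal.

3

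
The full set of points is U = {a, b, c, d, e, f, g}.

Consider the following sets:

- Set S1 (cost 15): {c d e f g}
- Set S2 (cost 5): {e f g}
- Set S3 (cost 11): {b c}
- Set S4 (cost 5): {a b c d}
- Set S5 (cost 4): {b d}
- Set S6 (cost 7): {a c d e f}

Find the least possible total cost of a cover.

10

S2, S4 together cover every point (S2 ∪ S4 = {a, b, c, d, e, f, g}); total cost 5 + 5 = 10.
No covering selection has total cost below 10.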